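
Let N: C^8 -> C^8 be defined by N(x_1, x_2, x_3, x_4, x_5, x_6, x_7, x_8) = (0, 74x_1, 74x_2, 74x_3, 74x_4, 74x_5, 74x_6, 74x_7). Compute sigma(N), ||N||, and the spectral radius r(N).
sigma(N) = {0}; ||N|| = 74; r(N) = 0. (N is nilpotent with N^8 = 0.)

On C^8, N is a strictly lower-triangular matrix with 74 on the subdiagonal and zeros elsewhere, so its characteristic polynomial is lambda^8 and every eigenvalue is 0: sigma(N) = {0}. For the operator norm, N e_i = 74e_{i+1} for i = 1, ..., 7 and N e_8 = 0, so the singular values of N are 74 (with multiplicity 7) and 0; hence ||N|| = 74. The spectral radius r(N) = max|lambda| = 0. Note ||N|| > r(N) — characteristic of non-normal nilpotent operators. Indeed N^8 = 0.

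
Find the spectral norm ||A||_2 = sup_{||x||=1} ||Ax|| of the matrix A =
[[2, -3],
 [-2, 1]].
||A||_2 = sqrt((18 + sqrt(260))/2) ≈ 4.1306 (= sqrt(largest eigenvalue of A^T A))

||A||_2 = sigma_max(A) = sqrt(lambda_max(A^T A)). Form the symmetric matrix M = A^T A =
[[8, -8],
 [-8, 10]].
Its characteristic polynomial (trace, determinant of M give the coefficients) is
  p(λ) = det(λ I - M) = λ^2 - 18λ + 16.
For λ^2 - 18λ + 16 the discriminant is 260. It is nonnegative but not a perfect square, so the roots are real and irrational: λ = (18 ± sqrt(260))/2 ≈ 17.0623, 0.9377.
So the eigenvalues of A^T A are ≈ 0.9377, 17.0623 (all ≥ 0, as they must be for A^T A). The largest is λ_max = (18 + sqrt(260))/2 ≈ 17.0623, hence ||A||_2 = sqrt(λ_max) = sqrt((18 + sqrt(260))/2) ≈ 4.1306.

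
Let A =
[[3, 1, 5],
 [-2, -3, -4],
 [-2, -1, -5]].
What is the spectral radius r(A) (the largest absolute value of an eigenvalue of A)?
r(A) ≈ 4.7177

The eigenvalues of A are the roots of its characteristic polynomial. With M = A (coefficients from the trace, the sum of principal 2x2 minors, and det A):
  p(λ) = det(λ I - M) = λ^3 + 5λ^2 - λ - 11.
No integer candidate from the rational root theorem (±divisors of 11) is a root, so the roots are irrational. The cubic discriminant is Δ = 3252 > 0, so there are three distinct real roots. p(-5) = -6 and p(-4) = 9 have opposite signs, so a root lies in (-5, -4); Newton's method refines it to λ ≈ -4.7177. p(-2) = 3 and p(-1) = -6 have opposite signs, so a root lies in (-2, -1); Newton's method refines it to λ ≈ -1.6746. p(1) = -6 and p(2) = 15 have opposite signs, so a root lies in (1, 2); Newton's method refines it to λ ≈ 1.3923. Check (Vieta): the three roots sum to -5, matching tr M = -5.
Thus the eigenvalues (to 4 decimals) are -4.7177 (modulus 4.7177); -1.6746 (modulus 1.6746); 1.3923 (modulus 1.3923). The spectral radius is the largest modulus: r(A) ≈ 4.7177. (Cross-check: r(A) ≤ ||A||_2 ≈ 9.4993; equality holds whenever A is normal, though it can also hold for some non-normal A.)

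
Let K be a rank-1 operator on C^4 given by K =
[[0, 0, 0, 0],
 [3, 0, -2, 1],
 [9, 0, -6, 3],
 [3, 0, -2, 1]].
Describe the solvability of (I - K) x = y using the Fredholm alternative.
(I - K) is invertible (det(I - K) = 6 ≠ 0), so for every y in C^4 the equation (I - K) x = y has a unique solution.

K has rank 1, so it is an outer product K = u v^T: every row of K is a multiple of one row vector. Reading off the entries, u = (0, -1, -3, -1) and v = (-3, 0, 2, -1) (row i of K equals u_i·v^T). A rank-one matrix u v^T satisfies K u = u (v·u) and kills the (3)-dimensional subspace v^⊥, so its characteristic polynomial is lambda^3 (lambda - v·u) with v·u = tr K = -5. Hence the eigenvalues of I - K are 1 (multiplicity 3) and 1 - (-5) = 6, so det(I - K) = 6. (Direct check: I - K =
[[1, 0, 0, 0],
 [-3, 1, 2, -1],
 [-9, 0, 7, -3],
 [-3, 0, 2, 0]]
has determinant 6.) The finite-dimensional Fredholm alternative says: either (I - K) is invertible, or ker(I - K) ≠ {0} and then range(I - K) = ker((I - K)^*)^⊥, with dim ker(I - K) = dim ker((I - K)^*). Since det(I - K) ≠ 0, 1 is not an eigenvalue of K and ker(I - K) = {0}, so we are in the first case: for every y there is a unique x = (I - K)^(-1) y. Explicitly, by the Sherman–Morrison formula, (I - u v^T)^(-1) = I + u v^T/(1 - v·u), i.e. (I - K)^(-1) = I + K/(6).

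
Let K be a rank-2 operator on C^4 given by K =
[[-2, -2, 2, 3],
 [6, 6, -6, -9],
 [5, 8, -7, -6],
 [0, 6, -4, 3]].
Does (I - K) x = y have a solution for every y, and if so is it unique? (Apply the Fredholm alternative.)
(I - K) is invertible (det(I - K) = 32 ≠ 0), so for every y in C^4 the equation (I - K) x = y has a unique solution.

K has rank 2 and factors as K = U V^T = u1 v1^T + u2 v2^T with u1 = (0, 0, 1, 2), v1 = (-1, 2, -1, 3), u2 = (1, -3, -3, -1), v2 = (-2, -2, 2, 3) (multiplying out reproduces the displayed K). The nonzero eigenvalues of U V^T coincide with those of the 2 x 2 matrix G = V^T U = [[v1·u1, v1·u2], [v2·u1, v2·u2]] = [[5, -7], [8, -5]], and by the Sylvester determinant identity det(I_4 - U V^T) = det(I_2 - V^T U) = det([[-4, 7], [-8, 6]]) = (-4)(6) - (7)(-8) = 32. (Direct check: I - K =
[[3, 2, -2, -3],
 [-6, -5, 6, 9],
 [-5, -8, 8, 6],
 [0, -6, 4, -2]]
has determinant 32.) The finite-dimensional Fredholm alternative says: either (I - K) is invertible, or ker(I - K) ≠ {0} and then range(I - K) = ker((I - K)^*)^⊥, with dim ker(I - K) = dim ker((I - K)^*). Since det(I - K) ≠ 0, 1 is not an eigenvalue of K and ker(I - K) = {0}, so we are in the first case: for every y there is a unique x = (I - K)^(-1) y. (Explicitly, by the Woodbury identity, (I - U V^T)^(-1) = I + U (I_2 - G)^(-1) V^T.)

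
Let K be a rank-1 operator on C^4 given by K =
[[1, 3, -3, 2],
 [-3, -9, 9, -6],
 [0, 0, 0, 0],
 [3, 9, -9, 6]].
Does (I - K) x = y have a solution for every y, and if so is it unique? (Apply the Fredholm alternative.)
(I - K) is invertible (det(I - K) = 3 ≠ 0), so for every y in C^4 the equation (I - K) x = y has a unique solution.

K has rank 1, so it is an outer product K = u v^T: every row of K is a multiple of one row vector. Reading off the entries, u = (1, -3, 0, 3) and v = (1, 3, -3, 2) (row i of K equals u_i·v^T). A rank-one matrix u v^T satisfies K u = u (v·u) and kills the (3)-dimensional subspace v^⊥, so its characteristic polynomial is lambda^3 (lambda - v·u) with v·u = tr K = -2. Hence the eigenvalues of I - K are 1 (multiplicity 3) and 1 - (-2) = 3, so det(I - K) = 3. (Direct check: I - K =
[[0, -3, 3, -2],
 [3, 10, -9, 6],
 [0, 0, 1, 0],
 [-3, -9, 9, -5]]
has determinant 3.) The finite-dimensional Fredholm alternative says: either (I - K) is invertible, or ker(I - K) ≠ {0} and then range(I - K) = ker((I - K)^*)^⊥, with dim ker(I - K) = dim ker((I - K)^*). Since det(I - K) ≠ 0, 1 is not an eigenvalue of K and ker(I - K) = {0}, so we are in the first case: for every y there is a unique x = (I - K)^(-1) y. Explicitly, by the Sherman–Morrison formula, (I - u v^T)^(-1) = I + u v^T/(1 - v·u), i.e. (I - K)^(-1) = I + K/(3).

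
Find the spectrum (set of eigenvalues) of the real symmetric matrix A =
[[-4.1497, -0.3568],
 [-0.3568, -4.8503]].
sigma(A) ≈ {-5, -4}

A is real symmetric, so its spectrum consists of real eigenvalues. Expanding the characteristic polynomial of the displayed matrix gives
  det(λ I - A) = p(λ) = λ^2 + (9)λ + (20).
Solving p(λ) = 0 yields eigenvalues ≈ -5, -4. (A is shown rounded to 4 decimals, so these recover the underlying integer eigenvalues to within that precision.)
Verification: the trace of A = -9 equals the sum of eigenvalues -9, and det(A) ≈ 20.0000 matches the eigenvalue product 20.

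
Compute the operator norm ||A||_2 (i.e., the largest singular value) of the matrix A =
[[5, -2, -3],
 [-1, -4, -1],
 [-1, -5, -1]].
||A||_2 ≈ 7.2151 (= sqrt(largest eigenvalue of A^T A))

||A||_2 = sigma_max(A) = sqrt(lambda_max(A^T A)). Form the symmetric matrix M = A^T A =
[[27, -1, -13],
 [-1, 45, 15],
 [-13, 15, 11]].
Its characteristic polynomial (trace, sum of principal 2x2 minors, determinant of M give the coefficients) is
  p(λ) = det(λ I - M) = λ^3 - 83λ^2 + 1612λ - 64.
No integer candidate from the rational root theorem (±divisors of 64) is a root, so the roots are irrational. The cubic discriminant is Δ = 1153602832 > 0, so there are three distinct real roots. p(0) = -64 and p(1) = 1466 have opposite signs, so a root lies in (0, 1); Newton's method refines it to λ ≈ 0.0398. p(30) = 596 and p(31) = -64 have opposite signs, so a root lies in (30, 31); Newton's method refines it to λ ≈ 30.9018. p(52) = -64 and p(53) = 1102 have opposite signs, so a root lies in (52, 53); Newton's method refines it to λ ≈ 52.0584. Check (Vieta): the three roots sum to 83, matching tr M = 83.
So the eigenvalues of A^T A are ≈ 0.0398, 30.9018, 52.0584 (all ≥ 0, as they must be for A^T A). The largest is λ_max ≈ 52.0584, hence ||A||_2 = sqrt(λ_max) ≈ 7.2151.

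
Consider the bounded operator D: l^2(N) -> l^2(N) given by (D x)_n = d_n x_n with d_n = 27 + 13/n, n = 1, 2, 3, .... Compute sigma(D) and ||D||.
sigma(D) = {27 + 13/n : n ≥ 1} ∪ {27}; ||D|| = 40

A bounded diagonal operator on l^2 with diagonal entries d_n has spectrum equal to the closure of {d_n : n ≥ 1}: every d_n is an eigenvalue (with eigenvector e_n), so {d_n} ⊂ sigma(D); the spectrum is closed, so its closure is too; and for lambda not in the closure, (D - lambda I) has bounded inverse (the diagonal entries 1/(d_n - lambda) are bounded). For our sequence d_n = 27 + 13/n, n = 1, 2, 3, ...:
  - {d_n} = {27 + 13/n : n ≥ 1}; the only limit point is 27
  - closure = {27 + 13/n : n ≥ 1} ∪ {27}
For the norm: a diagonal operator has ||D|| = sup_n |d_n|. Here d_n = 27 + 13/n is positive and decreasing, so sup_n |d_n| = d_1 = 27 + 13 = 40. So ||D|| = 40.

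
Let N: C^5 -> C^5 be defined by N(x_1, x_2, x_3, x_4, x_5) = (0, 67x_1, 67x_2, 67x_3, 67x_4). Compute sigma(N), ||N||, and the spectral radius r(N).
sigma(N) = {0}; ||N|| = 67; r(N) = 0. (N is nilpotent with N^5 = 0.)

On C^5, N is a strictly lower-triangular matrix with 67 on the subdiagonal and zeros elsewhere, so its characteristic polynomial is lambda^5 and every eigenvalue is 0: sigma(N) = {0}. For the operator norm, N e_i = 67e_{i+1} for i = 1, ..., 4 and N e_5 = 0, so the singular values of N are 67 (with multiplicity 4) and 0; hence ||N|| = 67. The spectral radius r(N) = max|lambda| = 0. Note ||N|| > r(N) — characteristic of non-normal nilpotent operators. Indeed N^5 = 0.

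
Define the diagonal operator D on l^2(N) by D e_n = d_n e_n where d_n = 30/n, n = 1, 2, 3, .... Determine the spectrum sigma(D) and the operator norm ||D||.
sigma(D) = {30/n : n ≥ 1} ∪ {0}; ||D|| = 30

A bounded diagonal operator on l^2 with diagonal entries d_n has spectrum equal to the closure of {d_n : n ≥ 1}: every d_n is an eigenvalue (with eigenvector e_n), so {d_n} ⊂ sigma(D); the spectrum is closed, so its closure is too; and for lambda not in the closure, (D - lambda I) has bounded inverse (the diagonal entries 1/(d_n - lambda) are bounded). For our sequence d_n = 30/n, n = 1, 2, 3, ...:
  - {d_n} = {30/n : n ≥ 1}; the only limit point is 0
  - closure = {30/n : n ≥ 1} ∪ {0}
For the norm: a diagonal operator has ||D|| = sup_n |d_n|. Here d_n = 30/n is positive and decreasing, so sup_n |d_n| = d_1 = 30. So ||D|| = 30.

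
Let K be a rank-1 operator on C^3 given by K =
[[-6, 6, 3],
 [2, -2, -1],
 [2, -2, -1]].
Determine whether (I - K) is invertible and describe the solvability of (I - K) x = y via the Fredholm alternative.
(I - K) is invertible (det(I - K) = 10 ≠ 0), so for every y in C^3 the equation (I - K) x = y has a unique solution.

K has rank 1, so it is an outer product K = u v^T: every row of K is a multiple of one row vector. Reading off the entries, u = (-3, 1, 1) and v = (2, -2, -1) (row i of K equals u_i·v^T). A rank-one matrix u v^T satisfies K u = u (v·u) and kills the (2)-dimensional subspace v^⊥, so its characteristic polynomial is lambda^2 (lambda - v·u) with v·u = tr K = -9. Hence the eigenvalues of I - K are 1 (multiplicity 2) and 1 - (-9) = 10, so det(I - K) = 10. (Direct check: I - K =
[[7, -6, -3],
 [-2, 3, 1],
 [-2, 2, 2]]
has determinant 10.) The finite-dimensional Fredholm alternative says: either (I - K) is invertible, or ker(I - K) ≠ {0} and then range(I - K) = ker((I - K)^*)^⊥, with dim ker(I - K) = dim ker((I - K)^*). Since det(I - K) ≠ 0, 1 is not an eigenvalue of K and ker(I - K) = {0}, so we are in the first case: for every y there is a unique x = (I - K)^(-1) y. Explicitly, by the Sherman–Morrison formula, (I - u v^T)^(-1) = I + u v^T/(1 - v·u), i.e. (I - K)^(-1) = I + K/(10).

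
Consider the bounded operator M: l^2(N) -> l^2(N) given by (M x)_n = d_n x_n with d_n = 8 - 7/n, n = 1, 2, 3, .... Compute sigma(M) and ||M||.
sigma(M) = {8 - 7/n : n ≥ 1} ∪ {8}; ||M|| = 8

A bounded diagonal operator on l^2 with diagonal entries d_n has spectrum equal to the closure of {d_n : n ≥ 1}: every d_n is an eigenvalue (with eigenvector e_n), so {d_n} ⊂ sigma(M); the spectrum is closed, so its closure is too; and for lambda not in the closure, (M - lambda I) has bounded inverse (the diagonal entries 1/(d_n - lambda) are bounded). For our sequence d_n = 8 - 7/n, n = 1, 2, 3, ...:
  - {d_n} = {8 - 7/n : n ≥ 1}; the only limit point is 8
  - closure = {8 - 7/n : n ≥ 1} ∪ {8}
For the norm: a diagonal operator has ||M|| = sup_n |d_n|. Here d_n = 8 - 7/n increases monotonically from d_1 = 1 toward 8, with all terms in [1, 8); so sup_n |d_n| = 8 (the supremum is the limit, not attained). So ||M|| = 8.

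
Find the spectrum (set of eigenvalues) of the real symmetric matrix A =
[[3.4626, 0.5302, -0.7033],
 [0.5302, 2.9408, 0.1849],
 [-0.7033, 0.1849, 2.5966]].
sigma(A) ≈ {2, 3, 4}

A is real symmetric, so its spectrum consists of real eigenvalues. Expanding the characteristic polynomial of the displayed matrix gives
  det(λ I - A) = p(λ) = λ^3 + (-9)λ^2 + (26)λ + (-24).
Solving p(λ) = 0 yields eigenvalues ≈ 2, 3, 4. (A is shown rounded to 4 decimals, so these recover the underlying integer eigenvalues to within that precision.)
Verification: the trace of A = 9 equals the sum of eigenvalues 9, and det(A) ≈ 23.9999 matches the eigenvalue product 24.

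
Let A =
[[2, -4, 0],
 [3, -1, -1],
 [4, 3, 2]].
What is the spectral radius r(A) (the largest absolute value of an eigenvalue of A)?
r(A) ≈ 3.8248

The eigenvalues of A are the roots of its characteristic polynomial. With M = A (coefficients from the trace, the sum of principal 2x2 minors, and det A):
  p(λ) = det(λ I - M) = λ^3 - 3λ^2 + 15λ - 42.
No integer candidate from the rational root theorem (±divisors of 42) is a root, so the roots are irrational. The cubic discriminant is Δ = -29619 < 0, so there is one real root and a complex-conjugate pair. p(2) = -16 and p(3) = 3 have opposite signs, so a root lies in (2, 3); Newton's method refines it to λ ≈ 2.8709. Dividing out (λ - (2.8709)) leaves approximately λ^2 - 0.1291λ + 14.6294. For λ^2 - 0.1291λ + 14.6294 the discriminant is -58.5011. It is negative, so the remaining roots are the complex-conjugate pair λ ≈ 0.0645 ± 3.8243i. Their product equals the constant term, so |λ|^2 ≈ 14.6294 and |λ| ≈ 3.8248.
Thus the eigenvalues (to 4 decimals) are 2.8709 (modulus 2.8709); 0.0645 ± 3.8243i (modulus 3.8248). The spectral radius is the largest modulus: r(A) ≈ 3.8248. (Cross-check: r(A) ≤ ||A||_2 ≈ 5.6078; equality holds whenever A is normal, though it can also hold for some non-normal A.)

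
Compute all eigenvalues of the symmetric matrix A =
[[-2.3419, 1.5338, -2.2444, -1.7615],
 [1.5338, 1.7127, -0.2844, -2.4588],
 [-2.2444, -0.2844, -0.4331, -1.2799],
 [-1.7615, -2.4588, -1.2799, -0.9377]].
sigma(A) ≈ {-5, -2, 1, 4}

A is real symmetric, so its spectrum consists of real eigenvalues. Expanding the characteristic polynomial of the displayed matrix gives
  det(λ I - A) = p(λ) = λ^4 + (2)λ^3 + (-21)λ^2 + (-22)λ + (40).
Solving p(λ) = 0 yields eigenvalues ≈ -5, -2, 1, 4. (A is shown rounded to 4 decimals, so these recover the underlying integer eigenvalues to within that precision.)
Verification: the trace of A = -2 equals the sum of eigenvalues -2, and det(A) ≈ 40.0006 matches the eigenvalue product 40.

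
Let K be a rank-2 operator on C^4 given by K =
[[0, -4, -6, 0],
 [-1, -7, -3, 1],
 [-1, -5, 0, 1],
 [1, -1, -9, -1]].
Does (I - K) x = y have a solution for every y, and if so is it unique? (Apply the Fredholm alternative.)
(I - K) is invertible (det(I - K) = 1 ≠ 0), so for every y in C^4 the equation (I - K) x = y has a unique solution.

K has rank 2 and factors as K = U V^T = u1 v1^T + u2 v2^T with u1 = (0, -1, -1, 1), v1 = (1, 3, -3, -1), u2 = (-2, -2, -1, -2), v2 = (0, 2, 3, 0) (multiplying out reproduces the displayed K). The nonzero eigenvalues of U V^T coincide with those of the 2 x 2 matrix G = V^T U = [[v1·u1, v1·u2], [v2·u1, v2·u2]] = [[-1, -3], [-5, -7]], and by the Sylvester determinant identity det(I_4 - U V^T) = det(I_2 - V^T U) = det([[2, 3], [5, 8]]) = (2)(8) - (3)(5) = 1. (Direct check: I - K =
[[1, 4, 6, 0],
 [1, 8, 3, -1],
 [1, 5, 1, -1],
 [-1, 1, 9, 2]]
has determinant 1.) The finite-dimensional Fredholm alternative says: either (I - K) is invertible, or ker(I - K) ≠ {0} and then range(I - K) = ker((I - K)^*)^⊥, with dim ker(I - K) = dim ker((I - K)^*). Since det(I - K) ≠ 0, 1 is not an eigenvalue of K and ker(I - K) = {0}, so we are in the first case: for every y there is a unique x = (I - K)^(-1) y. (Explicitly, by the Woodbury identity, (I - U V^T)^(-1) = I + U (I_2 - G)^(-1) V^T.)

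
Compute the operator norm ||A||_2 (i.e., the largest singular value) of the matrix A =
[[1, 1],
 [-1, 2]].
||A||_2 = sqrt((7 + sqrt(13))/2) ≈ 2.3028 (= sqrt(largest eigenvalue of A^T A))

||A||_2 = sigma_max(A) = sqrt(lambda_max(A^T A)). Form the symmetric matrix M = A^T A =
[[2, -1],
 [-1, 5]].
Its characteristic polynomial (trace, determinant of M give the coefficients) is
  p(λ) = det(λ I - M) = λ^2 - 7λ + 9.
For λ^2 - 7λ + 9 the discriminant is 13. It is nonnegative but not a perfect square, so the roots are real and irrational: λ = (7 ± sqrt(13))/2 ≈ 5.3028, 1.6972.
So the eigenvalues of A^T A are ≈ 1.6972, 5.3028 (all ≥ 0, as they must be for A^T A). The largest is λ_max = (7 + sqrt(13))/2 ≈ 5.3028, hence ||A||_2 = sqrt(λ_max) = sqrt((7 + sqrt(13))/2) ≈ 2.3028.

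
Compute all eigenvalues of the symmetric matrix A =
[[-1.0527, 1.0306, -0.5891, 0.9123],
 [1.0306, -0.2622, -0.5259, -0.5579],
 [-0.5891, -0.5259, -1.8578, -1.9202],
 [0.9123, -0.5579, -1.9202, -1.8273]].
sigma(A) ≈ {-4, -2, 0, 1}

A is real symmetric, so its spectrum consists of real eigenvalues. Expanding the characteristic polynomial of the displayed matrix gives
  det(λ I - A) = p(λ) = λ^4 + (5)λ^3 + (2)λ^2 + (-8)λ + (0).
Solving p(λ) = 0 yields eigenvalues ≈ -4, -2, 0, 1. (A is shown rounded to 4 decimals, so these recover the underlying integer eigenvalues to within that precision.)
Verification: the trace of A = -5 equals the sum of eigenvalues -5, and det(A) ≈ 0.0000 matches the eigenvalue product 0.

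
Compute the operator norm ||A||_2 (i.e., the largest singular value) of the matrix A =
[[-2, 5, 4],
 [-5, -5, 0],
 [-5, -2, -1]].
||A||_2 ≈ 9.0582 (= sqrt(largest eigenvalue of A^T A))

||A||_2 = sigma_max(A) = sqrt(lambda_max(A^T A)). Form the symmetric matrix M = A^T A =
[[54, 25, -3],
 [25, 54, 22],
 [-3, 22, 17]].
Its characteristic polynomial (trace, sum of principal 2x2 minors, determinant of M give the coefficients) is
  p(λ) = det(λ I - M) = λ^3 - 125λ^2 + 3634λ - 9025.
No integer candidate from the rational root theorem (±divisors of 9025) is a root, so the roots are irrational. The cubic discriminant is Δ = 15467219209 > 0, so there are three distinct real roots. p(2) = -2249 and p(3) = 779 have opposite signs, so a root lies in (2, 3); Newton's method refines it to λ ≈ 2.7352. p(40) = 335 and p(41) = -1235 have opposite signs, so a root lies in (40, 41); Newton's method refines it to λ ≈ 40.2138. p(82) = -169 and p(83) = 3259 have opposite signs, so a root lies in (82, 83); Newton's method refines it to λ ≈ 82.051. Check (Vieta): the three roots sum to 125, matching tr M = 125.
So the eigenvalues of A^T A are ≈ 2.7352, 40.2138, 82.051 (all ≥ 0, as they must be for A^T A). The largest is λ_max ≈ 82.051, hence ||A||_2 = sqrt(λ_max) ≈ 9.0582.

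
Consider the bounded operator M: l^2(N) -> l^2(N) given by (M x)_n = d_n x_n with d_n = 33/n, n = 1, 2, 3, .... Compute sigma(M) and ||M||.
sigma(M) = {33/n : n ≥ 1} ∪ {0}; ||M|| = 33

A bounded diagonal operator on l^2 with diagonal entries d_n has spectrum equal to the closure of {d_n : n ≥ 1}: every d_n is an eigenvalue (with eigenvector e_n), so {d_n} ⊂ sigma(M); the spectrum is closed, so its closure is too; and for lambda not in the closure, (M - lambda I) has bounded inverse (the diagonal entries 1/(d_n - lambda) are bounded). For our sequence d_n = 33/n, n = 1, 2, 3, ...:
  - {d_n} = {33/n : n ≥ 1}; the only limit point is 0
  - closure = {33/n : n ≥ 1} ∪ {0}
For the norm: a diagonal operator has ||M|| = sup_n |d_n|. Here d_n = 33/n is positive and decreasing, so sup_n |d_n| = d_1 = 33. So ||M|| = 33.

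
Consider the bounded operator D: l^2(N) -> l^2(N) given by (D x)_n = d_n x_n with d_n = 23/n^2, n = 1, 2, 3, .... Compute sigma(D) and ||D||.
sigma(D) = {23/n^2 : n ≥ 1} ∪ {0}; ||D|| = 23

A bounded diagonal operator on l^2 with diagonal entries d_n has spectrum equal to the closure of {d_n : n ≥ 1}: every d_n is an eigenvalue (with eigenvector e_n), so {d_n} ⊂ sigma(D); the spectrum is closed, so its closure is too; and for lambda not in the closure, (D - lambda I) has bounded inverse (the diagonal entries 1/(d_n - lambda) are bounded). For our sequence d_n = 23/n^2, n = 1, 2, 3, ...:
  - {d_n} = {23/n^2 : n ≥ 1}; the only limit point is 0
  - closure = {23/n^2 : n ≥ 1} ∪ {0}
For the norm: a diagonal operator has ||D|| = sup_n |d_n|. Here d_n = 23/n^2 is positive and decreasing, so sup_n |d_n| = d_1 = 23. So ||D|| = 23.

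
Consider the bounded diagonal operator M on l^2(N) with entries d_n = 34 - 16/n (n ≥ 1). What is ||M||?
||M|| = 34

For a diagonal operator on l^2 with entries d_n, ||M|| = sup_n |d_n|. Here d_1 = 18, d_2 = 26, ..., and d_n = 34 - 16/n increases monotonically toward 34. All terms lie in [18, 34), so |d_n| = d_n and the supremum is the limit 34, which is not attained by any individual d_n. Hence ||M|| = 34.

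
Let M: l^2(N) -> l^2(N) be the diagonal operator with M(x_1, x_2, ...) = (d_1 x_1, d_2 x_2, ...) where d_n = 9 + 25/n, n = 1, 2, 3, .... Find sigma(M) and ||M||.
sigma(M) = {9 + 25/n : n ≥ 1} ∪ {9}; ||M|| = 34

A bounded diagonal operator on l^2 with diagonal entries d_n has spectrum equal to the closure of {d_n : n ≥ 1}: every d_n is an eigenvalue (with eigenvector e_n), so {d_n} ⊂ sigma(M); the spectrum is closed, so its closure is too; and for lambda not in the closure, (M - lambda I) has bounded inverse (the diagonal entries 1/(d_n - lambda) are bounded). For our sequence d_n = 9 + 25/n, n = 1, 2, 3, ...:
  - {d_n} = {9 + 25/n : n ≥ 1}; the only limit point is 9
  - closure = {9 + 25/n : n ≥ 1} ∪ {9}
For the norm: a diagonal operator has ||M|| = sup_n |d_n|. Here d_n = 9 + 25/n is positive and decreasing, so sup_n |d_n| = d_1 = 9 + 25 = 34. So ||M|| = 34.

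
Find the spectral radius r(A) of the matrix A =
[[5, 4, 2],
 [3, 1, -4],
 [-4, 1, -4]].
r(A) ≈ 7.1364

The eigenvalues of A are the roots of its characteristic polynomial. With M = A (coefficients from the trace, the sum of principal 2x2 minors, and det A):
  p(λ) = det(λ I - M) = λ^3 - 2λ^2 - 19λ - 126.
No integer candidate from the rational root theorem (±divisors of 126) is a root, so the roots are irrational. The cubic discriminant is Δ = -489988 < 0, so there is one real root and a complex-conjugate pair. p(7) = -14 and p(8) = 106 have opposite signs, so a root lies in (7, 8); Newton's method refines it to λ ≈ 7.1364. Dividing out (λ - (7.1364)) leaves approximately λ^2 + 5.1364λ + 17.6559. For λ^2 + 5.1364λ + 17.6559 the discriminant is -44.2405. It is negative, so the remaining roots are the complex-conjugate pair λ ≈ -2.5682 ± 3.3257i. Their product equals the constant term, so |λ|^2 ≈ 17.6559 and |λ| ≈ 4.2019.
Thus the eigenvalues (to 4 decimals) are 7.1364 (modulus 7.1364); -2.5682 ± 3.3257i (modulus 4.2019). The spectral radius is the largest modulus: r(A) ≈ 7.1364. (Cross-check: r(A) ≤ ||A||_2 ≈ 8.0374; equality holds whenever A is normal, though it can also hold for some non-normal A.)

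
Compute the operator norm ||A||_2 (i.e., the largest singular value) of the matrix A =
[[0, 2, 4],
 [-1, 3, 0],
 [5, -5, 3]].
||A||_2 ≈ 8.1319 (= sqrt(largest eigenvalue of A^T A))

||A||_2 = sigma_max(A) = sqrt(lambda_max(A^T A)). Form the symmetric matrix M = A^T A =
[[26, -28, 15],
 [-28, 38, -7],
 [15, -7, 25]].
Its characteristic polynomial (trace, sum of principal 2x2 minors, determinant of M give the coefficients) is
  p(λ) = det(λ I - M) = λ^3 - 89λ^2 + 1530λ - 1156.
No integer candidate from the rational root theorem (±divisors of 1156) is a root, so the roots are irrational. The cubic discriminant is Δ = 3753528532 > 0, so there are three distinct real roots. p(0) = -1156 and p(1) = 286 have opposite signs, so a root lies in (0, 1); Newton's method refines it to λ ≈ 0.7917. p(22) = 76 and p(23) = -880 have opposite signs, so a root lies in (22, 23); Newton's method refines it to λ ≈ 22.0812. p(66) = -364 and p(67) = 2596 have opposite signs, so a root lies in (66, 67); Newton's method refines it to λ ≈ 66.1271. Check (Vieta): the three roots sum to 89, matching tr M = 89.
So the eigenvalues of A^T A are ≈ 0.7917, 22.0812, 66.1271 (all ≥ 0, as they must be for A^T A). The largest is λ_max ≈ 66.1271, hence ||A||_2 = sqrt(λ_max) ≈ 8.1319.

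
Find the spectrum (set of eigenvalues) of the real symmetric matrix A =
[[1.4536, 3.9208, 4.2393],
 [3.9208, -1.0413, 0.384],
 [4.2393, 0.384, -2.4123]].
sigma(A) ≈ {-6, -2, 6}

A is real symmetric, so its spectrum consists of real eigenvalues. Expanding the characteristic polynomial of the displayed matrix gives
  det(λ I - A) = p(λ) = λ^3 + (2)λ^2 + (-36)λ + (-72).
Solving p(λ) = 0 yields eigenvalues ≈ -6, -2, 6. (A is shown rounded to 4 decimals, so these recover the underlying integer eigenvalues to within that precision.)
Verification: the trace of A = -2 equals the sum of eigenvalues -2, and det(A) ≈ 71.9997 matches the eigenvalue product 72.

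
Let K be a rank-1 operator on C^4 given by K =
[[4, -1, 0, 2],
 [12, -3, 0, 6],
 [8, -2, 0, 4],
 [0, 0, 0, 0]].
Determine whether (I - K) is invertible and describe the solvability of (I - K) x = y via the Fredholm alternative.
(I - K) is singular (det(I - K) = 0, i.e. 1 ∈ sigma(K)). (I - K) x = y is solvable iff y ⊥ ker((I - K)^*) = span{(4, -1, 0, 2)}, i.e. iff 4y_1 - y_2 + 2y_4 = 0. When solvable, the solutions are x = y + c·(1, 3, 2, 0), c arbitrary (ker(I - K) = span{(1, 3, 2, 0)}, dimension 1).

K has rank 1, so it is an outer product K = u v^T: every row of K is a multiple of one row vector. Reading off the entries, u = (1, 3, 2, 0) and v = (4, -1, 0, 2) (row i of K equals u_i·v^T). A rank-one matrix u v^T satisfies K u = u (v·u) and kills the (3)-dimensional subspace v^⊥, so its characteristic polynomial is lambda^3 (lambda - v·u) with v·u = tr K = 1. Hence the eigenvalues of I - K are 1 (multiplicity 3) and 1 - (1) = 0, so det(I - K) = 0. (Direct check: I - K =
[[-3, 1, 0, -2],
 [-12, 4, 0, -6],
 [-8, 2, 1, -4],
 [0, 0, 0, 1]]
has determinant 0.) So 1 is an eigenvalue of K and (I - K) is not invertible. The finite-dimensional Fredholm alternative says: either (I - K) is invertible, or ker(I - K) ≠ {0} and then range(I - K) = ker((I - K)^*)^⊥, with dim ker(I - K) = dim ker((I - K)^*). We are in the second case, so we need both kernels. Kernel of I - K: (I - K) u = u - u (v·u) = u - u = 0, so ker(I - K) = span{u} = span{(1, 3, 2, 0)} (it is exactly 1-dimensional because rank(I - K) = 3). Kernel of the adjoint: K is real, so (I - K)^* = I - K^T = I - v u^T, and (I - v u^T) v = v - v (u·v) = 0; hence ker((I - K)^*) = span{v} = span{(4, -1, 0, 2)}. Therefore (I - K) x = y is solvable iff <y, v> = 0, i.e. iff 4y_1 - y_2 + 2y_4 = 0. When this holds, K y = u (v·y) = 0, so (I - K) y = y and x = y is a particular solution; the full solution set is the line x = y + c·u = y + c·(1, 3, 2, 0), c ∈ C.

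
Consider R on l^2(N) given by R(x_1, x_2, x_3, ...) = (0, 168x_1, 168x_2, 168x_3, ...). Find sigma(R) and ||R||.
sigma(R) = closed disk {z in C : |z| ≤ 168}; ||R|| = 168

Note R = 168·U where U is the unit right shift (U x)_k = x_{k-1} (with x_0 := 0); so ||R|| = 168||U|| and sigma(R) = 168·sigma(U). ||R x||^2 = sum_{k≥1} |168x_k|^2 = 28224||x||^2, so ||R|| = 168 and sigma(R) ⊂ {|z| ≤ 168}. For any |lambda| < 168, the equation (R - lambda I) x = 0 forces x_1 = 0, then 168x_k = lambda x_{k+1} ⇒ x = 0, so R has no eigenvalues. But (R - lambda I) is not surjective for |lambda| < 168: solving (R - lambda I) x = e_1 would require x_n proportional to (lambda/168)^(-n), which is not in l^2. So every |lambda| < 168 lies in the residual spectrum. The boundary |lambda| = 168 is in the approximate point spectrum (the spectrum is closed). Hence sigma(R) is the closed disk of radius 168.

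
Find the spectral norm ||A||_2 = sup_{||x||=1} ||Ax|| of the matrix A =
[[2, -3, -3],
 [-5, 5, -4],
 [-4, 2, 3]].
||A||_2 ≈ 9.0087 (= sqrt(largest eigenvalue of A^T A))

||A||_2 = sigma_max(A) = sqrt(lambda_max(A^T A)). Form the symmetric matrix M = A^T A =
[[45, -39, 2],
 [-39, 38, -5],
 [2, -5, 34]].
Its characteristic polynomial (trace, sum of principal 2x2 minors, determinant of M give the coefficients) is
  p(λ) = det(λ I - M) = λ^3 - 117λ^2 + 2982λ - 5929.
No integer candidate from the rational root theorem (±divisors of 5929) is a root, so the roots are irrational. The cubic discriminant is Δ = 13961062017 > 0, so there are three distinct real roots. p(2) = -425 and p(3) = 1991 have opposite signs, so a root lies in (2, 3); Newton's method refines it to λ ≈ 2.1695. p(33) = 1001 and p(34) = -489 have opposite signs, so a root lies in (33, 34); Newton's method refines it to λ ≈ 33.6742. p(81) = -583 and p(82) = 3255 have opposite signs, so a root lies in (81, 82); Newton's method refines it to λ ≈ 81.1563. Check (Vieta): the three roots sum to 117, matching tr M = 117.
So the eigenvalues of A^T A are ≈ 2.1695, 33.6742, 81.1563 (all ≥ 0, as they must be for A^T A). The largest is λ_max ≈ 81.1563, hence ||A||_2 = sqrt(λ_max) ≈ 9.0087.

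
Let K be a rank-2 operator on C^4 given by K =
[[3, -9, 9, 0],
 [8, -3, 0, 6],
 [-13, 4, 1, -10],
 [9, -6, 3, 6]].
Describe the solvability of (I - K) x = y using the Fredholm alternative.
(I - K) is invertible (det(I - K) = 246 ≠ 0), so for every y in C^4 the equation (I - K) x = y has a unique solution.

K has rank 2 and factors as K = U V^T = u1 v1^T + u2 v2^T with u1 = (-3, -2, 3, -3), v1 = (-3, 2, -1, -2), u2 = (3, -1, 2, 0), v2 = (-2, -1, 2, -2) (multiplying out reproduces the displayed K). The nonzero eigenvalues of U V^T coincide with those of the 2 x 2 matrix G = V^T U = [[v1·u1, v1·u2], [v2·u1, v2·u2]] = [[8, -13], [20, -1]], and by the Sylvester determinant identity det(I_4 - U V^T) = det(I_2 - V^T U) = det([[-7, 13], [-20, 2]]) = (-7)(2) - (13)(-20) = 246. (Direct check: I - K =
[[-2, 9, -9, 0],
 [-8, 4, 0, -6],
 [13, -4, 0, 10],
 [-9, 6, -3, -5]]
has determinant 246.) The finite-dimensional Fredholm alternative says: either (I - K) is invertible, or ker(I - K) ≠ {0} and then range(I - K) = ker((I - K)^*)^⊥, with dim ker(I - K) = dim ker((I - K)^*). Since det(I - K) ≠ 0, 1 is not an eigenvalue of K and ker(I - K) = {0}, so we are in the first case: for every y there is a unique x = (I - K)^(-1) y. (Explicitly, by the Woodbury identity, (I - U V^T)^(-1) = I + U (I_2 - G)^(-1) V^T.)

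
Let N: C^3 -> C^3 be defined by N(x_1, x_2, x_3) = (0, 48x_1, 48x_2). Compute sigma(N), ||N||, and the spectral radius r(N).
sigma(N) = {0}; ||N|| = 48; r(N) = 0. (N is nilpotent with N^3 = 0.)

On C^3, N is a strictly lower-triangular matrix with 48 on the subdiagonal and zeros elsewhere, so its characteristic polynomial is lambda^3 and every eigenvalue is 0: sigma(N) = {0}. For the operator norm, N e_i = 48e_{i+1} for i = 1, ..., 2 and N e_3 = 0, so the singular values of N are 48 (with multiplicity 2) and 0; hence ||N|| = 48. The spectral radius r(N) = max|lambda| = 0. Note ||N|| > r(N) — characteristic of non-normal nilpotent operators. Indeed N^3 = 0.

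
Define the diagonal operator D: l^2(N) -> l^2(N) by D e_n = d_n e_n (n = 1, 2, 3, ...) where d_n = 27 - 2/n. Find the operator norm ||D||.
||D|| = 27

For a diagonal operator on l^2 with entries d_n, ||D|| = sup_n |d_n|. Here d_1 = 25, d_2 = 26, ..., and d_n = 27 - 2/n increases monotonically toward 27. All terms lie in [25, 27), so |d_n| = d_n and the supremum is the limit 27, which is not attained by any individual d_n. Hence ||D|| = 27.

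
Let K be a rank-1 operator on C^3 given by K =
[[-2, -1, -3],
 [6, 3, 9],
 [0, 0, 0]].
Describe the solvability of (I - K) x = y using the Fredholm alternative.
(I - K) is singular (det(I - K) = 0, i.e. 1 ∈ sigma(K)). (I - K) x = y is solvable iff y ⊥ ker((I - K)^*) = span{(-2, -1, -3)}, i.e. iff -2y_1 - y_2 - 3y_3 = 0. When solvable, the solutions are x = y + c·(1, -3, 0), c arbitrary (ker(I - K) = span{(1, -3, 0)}, dimension 1).

K has rank 1, so it is an outer product K = u v^T: every row of K is a multiple of one row vector. Reading off the entries, u = (1, -3, 0) and v = (-2, -1, -3) (row i of K equals u_i·v^T). A rank-one matrix u v^T satisfies K u = u (v·u) and kills the (2)-dimensional subspace v^⊥, so its characteristic polynomial is lambda^2 (lambda - v·u) with v·u = tr K = 1. Hence the eigenvalues of I - K are 1 (multiplicity 2) and 1 - (1) = 0, so det(I - K) = 0. (Direct check: I - K =
[[3, 1, 3],
 [-6, -2, -9],
 [0, 0, 1]]
has determinant 0.) So 1 is an eigenvalue of K and (I - K) is not invertible. The finite-dimensional Fredholm alternative says: either (I - K) is invertible, or ker(I - K) ≠ {0} and then range(I - K) = ker((I - K)^*)^⊥, with dim ker(I - K) = dim ker((I - K)^*). We are in the second case, so we need both kernels. Kernel of I - K: (I - K) u = u - u (v·u) = u - u = 0, so ker(I - K) = span{u} = span{(1, -3, 0)} (it is exactly 1-dimensional because rank(I - K) = 2). Kernel of the adjoint: K is real, so (I - K)^* = I - K^T = I - v u^T, and (I - v u^T) v = v - v (u·v) = 0; hence ker((I - K)^*) = span{v} = span{(-2, -1, -3)}. Therefore (I - K) x = y is solvable iff <y, v> = 0, i.e. iff -2y_1 - y_2 - 3y_3 = 0. When this holds, K y = u (v·y) = 0, so (I - K) y = y and x = y is a particular solution; the full solution set is the line x = y + c·u = y + c·(1, -3, 0), c ∈ C.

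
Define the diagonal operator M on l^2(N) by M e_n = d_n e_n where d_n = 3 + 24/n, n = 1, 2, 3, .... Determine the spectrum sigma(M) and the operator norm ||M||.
sigma(M) = {3 + 24/n : n ≥ 1} ∪ {3}; ||M|| = 27

A bounded diagonal operator on l^2 with diagonal entries d_n has spectrum equal to the closure of {d_n : n ≥ 1}: every d_n is an eigenvalue (with eigenvector e_n), so {d_n} ⊂ sigma(M); the spectrum is closed, so its closure is too; and for lambda not in the closure, (M - lambda I) has bounded inverse (the diagonal entries 1/(d_n - lambda) are bounded). For our sequence d_n = 3 + 24/n, n = 1, 2, 3, ...:
  - {d_n} = {3 + 24/n : n ≥ 1}; the only limit point is 3
  - closure = {3 + 24/n : n ≥ 1} ∪ {3}
For the norm: a diagonal operator has ||M|| = sup_n |d_n|. Here d_n = 3 + 24/n is positive and decreasing, so sup_n |d_n| = d_1 = 3 + 24 = 27. So ||M|| = 27.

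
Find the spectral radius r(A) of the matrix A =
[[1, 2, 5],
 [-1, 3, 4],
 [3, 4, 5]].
r(A) = (11 + sqrt(57))/2 ≈ 9.2749

The eigenvalues of A are the roots of its characteristic polynomial. With M = A (coefficients from the trace, the sum of principal 2x2 minors, and det A):
  p(λ) = det(λ I - M) = λ^3 - 9λ^2 - 6λ + 32.
By the rational root theorem any rational root is an integer divisor of 32. Testing λ = -2: p(-2) = -8 - 36 + 12 + 32 = 0, so λ = -2 is a root. Dividing out (λ + 2) leaves p(λ) = (λ + 2)(λ^2 - 11λ + 16). For λ^2 - 11λ + 16 the discriminant is 57. It is nonnegative but not a perfect square, so the roots are real and irrational: λ = (11 ± sqrt(57))/2 ≈ 9.2749, 1.7251.
Thus the eigenvalues (to 4 decimals) are 9.2749 (modulus 9.2749); 1.7251 (modulus 1.7251); -2 (modulus 2). The spectral radius is the largest modulus: r(A) = (11 + sqrt(57))/2 ≈ 9.2749. (Cross-check: r(A) ≤ ||A||_2 ≈ 9.8862; equality holds whenever A is normal, though it can also hold for some non-normal A.)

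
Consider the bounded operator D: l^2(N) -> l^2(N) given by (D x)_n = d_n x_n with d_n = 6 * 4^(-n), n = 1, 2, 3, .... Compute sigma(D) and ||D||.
sigma(D) = {6 * 4^(-n) : n ≥ 1} ∪ {0}; ||D|| = 3/2

A bounded diagonal operator on l^2 with diagonal entries d_n has spectrum equal to the closure of {d_n : n ≥ 1}: every d_n is an eigenvalue (with eigenvector e_n), so {d_n} ⊂ sigma(D); the spectrum is closed, so its closure is too; and for lambda not in the closure, (D - lambda I) has bounded inverse (the diagonal entries 1/(d_n - lambda) are bounded). For our sequence d_n = 6 * 4^(-n), n = 1, 2, 3, ...:
  - {d_n} = {6 * 4^(-n) : n ≥ 1}; the only limit point is 0
  - closure = {6 * 4^(-n) : n ≥ 1} ∪ {0}
For the norm: a diagonal operator has ||D|| = sup_n |d_n|. Here d_n = 6 * 4^(-n) is positive and decreasing, so sup_n |d_n| = d_1 = 6/4 = 3/2. So ||D|| = 3/2.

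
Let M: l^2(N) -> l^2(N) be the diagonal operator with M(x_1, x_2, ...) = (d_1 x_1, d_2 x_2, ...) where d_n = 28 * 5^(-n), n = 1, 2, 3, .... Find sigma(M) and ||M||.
sigma(M) = {28 * 5^(-n) : n ≥ 1} ∪ {0}; ||M|| = 28/5

A bounded diagonal operator on l^2 with diagonal entries d_n has spectrum equal to the closure of {d_n : n ≥ 1}: every d_n is an eigenvalue (with eigenvector e_n), so {d_n} ⊂ sigma(M); the spectrum is closed, so its closure is too; and for lambda not in the closure, (M - lambda I) has bounded inverse (the diagonal entries 1/(d_n - lambda) are bounded). For our sequence d_n = 28 * 5^(-n), n = 1, 2, 3, ...:
  - {d_n} = {28 * 5^(-n) : n ≥ 1}; the only limit point is 0
  - closure = {28 * 5^(-n) : n ≥ 1} ∪ {0}
For the norm: a diagonal operator has ||M|| = sup_n |d_n|. Here d_n = 28 * 5^(-n) is positive and decreasing, so sup_n |d_n| = d_1 = 28/5. So ||M|| = 28/5.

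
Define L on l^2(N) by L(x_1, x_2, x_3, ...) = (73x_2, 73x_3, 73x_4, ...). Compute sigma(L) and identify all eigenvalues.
sigma(L) = closed disk {z in C : |z| ≤ 73}; sigma_p(L) = open disk {z in C : |z| < 73}

Note L = 73·V where V is the unit left shift (V x)_k = x_{k+1}; so sigma(L) = 73·sigma(V) and ||L|| = 73||V||. ||L x||^2 = 5329sum_{k≥2} |x_k|^2 ≤ 5329||x||^2, with equality on {x : x_1 = 0}, so ||L|| = 73. For any lambda with |lambda| < 73, set r = lambda/73 (|r| < 1); the vector x = (1, r, r^2, ...) is in l^2 and satisfies L x = 73(r, r^2, ...) = lambda x, so lambda is an eigenvalue. On the boundary |lambda| = 73 the geometric series diverges, so no l^2 eigenvector exists, but these lambda lie in the approximate point spectrum. Hence sigma(L) is the closed disk of radius 73 and sigma_p(L) is the open disk.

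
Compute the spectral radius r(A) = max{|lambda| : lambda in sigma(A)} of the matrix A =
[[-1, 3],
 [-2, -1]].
r(A) = sqrt(7) ≈ 2.6458

The eigenvalues of A are the roots of its characteristic polynomial. With M = A (coefficients from the trace and determinant):
  p(λ) = det(λ I - M) = λ^2 + 2λ + 7.
For λ^2 + 2λ + 7 the discriminant is -24. It is negative, so the roots are the complex-conjugate pair λ = -1 ± (sqrt(24)/2) i ≈ -1 ± 2.4495i. For a conjugate pair the product of the roots equals the constant term, so |λ|^2 = 7 and |λ| = sqrt(7) ≈ 2.6458.
Thus the eigenvalues (to 4 decimals) are -1 ± 2.4495i (modulus 2.6458). The spectral radius is the largest modulus: r(A) = sqrt(7) ≈ 2.6458. (Cross-check: r(A) ≤ ||A||_2 ≈ 3.1926; equality holds whenever A is normal, though it can also hold for some non-normal A.)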